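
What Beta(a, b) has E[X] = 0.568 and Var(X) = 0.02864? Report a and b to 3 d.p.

a = 4.298, b = 3.269

Write ν = a+b; then a = μν and Var = μ(1−μ)/(ν+1).
ν = μ(1−μ)/Var − 1 = 0.245376/0.02864 − 1 = 7.5676.
a = 0.568·7.5676 = 4.298, b = 0.432·7.5676 = 3.269.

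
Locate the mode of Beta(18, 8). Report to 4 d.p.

The density x^(α−1)(1−x)^(β−1) is maximised at (α−1)/(α+β−2) = 17/24 = 0.7083.

0.7083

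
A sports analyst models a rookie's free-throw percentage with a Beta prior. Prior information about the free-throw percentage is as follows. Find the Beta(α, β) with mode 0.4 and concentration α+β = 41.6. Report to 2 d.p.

α = 16.84, β = 24.76

Mode = (α−1)/(κ−2) with κ = α+β, so α−1 = 0.4·39.6 = 15.84.
α = 16.84; β = κ − α = 24.76.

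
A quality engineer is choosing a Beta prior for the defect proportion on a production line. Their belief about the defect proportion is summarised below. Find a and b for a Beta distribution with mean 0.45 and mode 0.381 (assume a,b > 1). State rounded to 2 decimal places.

a = 1.55, b = 1.90

Let s = a+b. Mean gives a = μs = 0.45s; mode gives (a−1)/(s−2) = 0.381.
Substituting: 0.45s − 1 = 0.381(s−2) = 0.381s − 0.762, so 0.069s = 0.238 and s = 3.4493.
Then a = 0.45×3.4493 = 1.55 and b = s−a = 1.90.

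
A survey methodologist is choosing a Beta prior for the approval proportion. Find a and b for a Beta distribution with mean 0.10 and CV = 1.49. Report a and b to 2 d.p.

Var = (CV·μ)² = (1.49×0.10)² = 0.022201.
a+b = μ(1−μ)/Var − 1 = 0.0900/0.022201 − 1 = 3.0539.
Thus a = 0.10·3.0539 = 0.31 and b = 0.90·3.0539 = 2.75.

a = 0.31, b = 2.75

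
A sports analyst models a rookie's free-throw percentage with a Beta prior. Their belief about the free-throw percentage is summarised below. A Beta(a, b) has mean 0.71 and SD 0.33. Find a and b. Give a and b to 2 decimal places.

a = 0.63, b = 0.26

Variance = 0.33² = 0.1089. The moment-matching identity a+b = μ(1−μ)/Var − 1 gives
a+b = 0.2059/0.1089 − 1 = 0.8907, so a = μ·0.8907 = 0.63 and b = (1−μ)·0.8907 = 0.26.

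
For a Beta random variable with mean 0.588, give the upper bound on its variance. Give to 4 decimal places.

Var = μ(1−μ)/(α+β+1), which approaches μ(1−μ) as α+β → 0.
So the supremum is μ(1−μ) = 0.588×0.412 = 0.2423.

0.2423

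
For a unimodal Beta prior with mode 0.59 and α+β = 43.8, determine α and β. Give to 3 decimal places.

For α,β>1 the mode is (α−1)/(α+β−2), so α = mode·(κ−2)+1 = 0.59×41.8+1 = 25.662.
And β = (1−mode)·(κ−2)+1 = 0.41×41.8+1 = 18.138.

α = 25.662, β = 18.138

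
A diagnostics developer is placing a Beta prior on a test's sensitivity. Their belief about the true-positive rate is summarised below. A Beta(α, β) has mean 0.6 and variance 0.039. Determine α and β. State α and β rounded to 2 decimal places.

Let s = α+β. The Beta variance is μ(1−μ)/(s+1).
So s+1 = μ(1−μ)/σ² = (0.6×0.4)/0.039 = 0.24/0.039 = 6.1538, giving s = 5.1538.
Then α = μs = 0.6×5.1538 = 3.09 and β = (1−μ)s = 0.4×5.1538 = 2.06.

α = 3.09, β = 2.06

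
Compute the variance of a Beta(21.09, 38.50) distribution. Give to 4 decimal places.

0.0038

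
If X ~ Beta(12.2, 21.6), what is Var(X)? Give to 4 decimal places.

0.0066

α+β = 33.8 and αβ = 263.52, so Var = αβ/[(α+β)²(α+β+1)] = 263.52/39756.912 = 0.0066.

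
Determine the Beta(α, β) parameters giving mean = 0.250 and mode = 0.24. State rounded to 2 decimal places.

With s = α+β: μ = α/s and mode = (α−1)/(s−2). Eliminating α = μs,
μs − 1 = m(s−2) ⇒ s(μ−m) = 1−2m ⇒ s = 0.52/0.010 = 52.0000.
So α = μs = 13.00, β = (1−μ)s = 39.00.

α = 13.00, β = 39.00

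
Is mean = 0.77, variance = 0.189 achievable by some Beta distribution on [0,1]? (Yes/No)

No

The Beta variance bound is σ² < μ(1−μ).
Here μ(1−μ) = 0.77×0.23 = 0.1771, and 0.189 ≥ 0.1771.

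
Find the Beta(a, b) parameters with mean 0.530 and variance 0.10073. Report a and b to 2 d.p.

Let s = a+b. The Beta variance is μ(1−μ)/(s+1).
So s+1 = μ(1−μ)/σ² = (0.530×0.470)/0.10073 = 0.249100/0.10073 = 2.4729, giving s = 1.4729.
Then a = μs = 0.530×1.4729 = 0.78 and b = (1−μ)s = 0.470×1.4729 = 0.69.

a = 0.78, b = 0.69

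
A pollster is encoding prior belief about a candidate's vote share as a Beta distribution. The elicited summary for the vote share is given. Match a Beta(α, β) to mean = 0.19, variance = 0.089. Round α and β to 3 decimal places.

Let s = α+β. The Beta variance is μ(1−μ)/(s+1).
So s+1 = μ(1−μ)/σ² = (0.19×0.81)/0.089 = 0.1539/0.089 = 1.7292, giving s = 0.7292.
Then α = μs = 0.19×0.7292 = 0.139 and β = (1−μ)s = 0.81×0.7292 = 0.591.

α = 0.139, β = 0.591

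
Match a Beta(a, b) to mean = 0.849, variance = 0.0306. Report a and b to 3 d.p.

a = 2.708, b = 0.482

Write ν = a+b; then a = μν and Var = μ(1−μ)/(ν+1).
ν = μ(1−μ)/Var − 1 = 0.128199/0.0306 − 1 = 3.1895.
a = 0.849·3.1895 = 2.708, b = 0.151·3.1895 = 0.482.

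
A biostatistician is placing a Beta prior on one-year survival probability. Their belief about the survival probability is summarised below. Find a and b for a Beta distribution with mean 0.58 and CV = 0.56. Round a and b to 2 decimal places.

a = 0.76, b = 0.55

σ = CV·μ = 0.56×0.58 = 0.32480, so σ² = 0.105495.
s+1 = μ(1−μ)/σ² = 0.2436/0.105495 = 2.3091, so s = a+b = 1.3091.
a = μs = 0.76, b = (1−μ)s = 0.55.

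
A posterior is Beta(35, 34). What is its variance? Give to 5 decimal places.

Var = αβ/[(α+β)²(α+β+1)] = (35×34)/(69²×70) = 1190/333270 = 0.00357.

0.00357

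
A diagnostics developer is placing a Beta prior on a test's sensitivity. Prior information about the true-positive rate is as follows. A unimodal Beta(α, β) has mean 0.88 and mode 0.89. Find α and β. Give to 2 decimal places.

α = 68.64, β = 9.36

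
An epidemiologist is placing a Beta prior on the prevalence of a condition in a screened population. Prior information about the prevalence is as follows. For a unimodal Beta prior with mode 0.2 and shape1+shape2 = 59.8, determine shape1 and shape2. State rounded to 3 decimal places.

shape1 = 12.560, shape2 = 47.240

Since the density peak of Beta(shape1,shape2) is at (shape1−1)/(shape1+shape2−2),
shape1 = 1 + 0.2(59.8−2) = 12.560 and shape2 = 59.8 − 12.560 = 47.240.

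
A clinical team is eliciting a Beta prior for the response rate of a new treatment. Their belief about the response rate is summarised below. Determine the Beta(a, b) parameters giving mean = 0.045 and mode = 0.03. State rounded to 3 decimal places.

With s = a+b: μ = a/s and mode = (a−1)/(s−2). Eliminating a = μs,
μs − 1 = m(s−2) ⇒ s(μ−m) = 1−2m ⇒ s = 0.94/0.015 = 62.6667.
So a = μs = 2.820, b = (1−μ)s = 59.847.

a = 2.820, b = 59.847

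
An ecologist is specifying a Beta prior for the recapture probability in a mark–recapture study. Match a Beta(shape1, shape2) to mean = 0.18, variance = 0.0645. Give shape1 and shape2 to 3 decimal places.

By moment matching, shape1+shape2 = μ(1−μ)/σ² − 1 = (0.18·0.82)/0.0645 − 1 = 2.2884 − 1 = 1.2884.
Since shape1/(shape1+shape2) = μ, shape1 = 0.18·1.2884 = 0.232 and shape2 = 0.82·1.2884 = 1.056.

shape1 = 0.232, shape2 = 1.056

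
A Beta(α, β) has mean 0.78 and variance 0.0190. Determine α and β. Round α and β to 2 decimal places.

Write ν = α+β; then α = μν and Var = μ(1−μ)/(ν+1).
ν = μ(1−μ)/Var − 1 = 0.1716/0.0190 − 1 = 8.0316.
α = 0.78·8.0316 = 6.26, β = 0.22·8.0316 = 1.77.

α = 6.26, β = 1.77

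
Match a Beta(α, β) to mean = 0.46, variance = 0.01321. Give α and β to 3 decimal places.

α = 8.190, β = 9.614

By moment matching, α+β = μ(1−μ)/σ² − 1 = (0.46·0.54)/0.01321 − 1 = 18.8039 − 1 = 17.8039.
Since α/(α+β) = μ, α = 0.46·17.8039 = 8.190 and β = 0.54·17.8039 = 9.614.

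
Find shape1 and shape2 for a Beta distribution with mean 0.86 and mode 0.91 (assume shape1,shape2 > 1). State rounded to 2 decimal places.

shape1 = 14.10, shape2 = 2.30

Let s = shape1+shape2. Mean gives shape1 = μs = 0.86s; mode gives (shape1−1)/(s−2) = 0.91.
Substituting: 0.86s − 1 = 0.91(s−2) = 0.91s − 1.82, so -0.05s = -0.82 and s = 16.4000.
Then shape1 = 0.86×16.4000 = 14.10 and shape2 = s−shape1 = 2.30.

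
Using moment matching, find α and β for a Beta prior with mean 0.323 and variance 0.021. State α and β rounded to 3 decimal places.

α = 3.040, β = 6.373

Let s = α+β. The Beta variance is μ(1−μ)/(s+1).
So s+1 = μ(1−μ)/σ² = (0.323×0.677)/0.021 = 0.218671/0.021 = 10.4129, giving s = 9.4129.
Then α = μs = 0.323×9.4129 = 3.040 and β = (1−μ)s = 0.677×9.4129 = 6.373.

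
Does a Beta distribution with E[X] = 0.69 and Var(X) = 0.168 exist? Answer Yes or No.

The Beta variance bound is σ² < μ(1−μ).
Here μ(1−μ) = 0.69×0.31 = 0.2139, and 0.168 < 0.2139.

Yes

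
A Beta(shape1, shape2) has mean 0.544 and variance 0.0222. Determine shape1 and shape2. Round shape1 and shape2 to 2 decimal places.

shape1 = 5.53, shape2 = 4.64

Write ν = shape1+shape2; then shape1 = μν and Var = μ(1−μ)/(ν+1).
ν = μ(1−μ)/Var − 1 = 0.248064/0.0222 − 1 = 10.1741.
shape1 = 0.544·10.1741 = 5.53, shape2 = 0.456·10.1741 = 4.64.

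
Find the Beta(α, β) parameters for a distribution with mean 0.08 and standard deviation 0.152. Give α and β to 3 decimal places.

α = 0.175, β = 2.011

Variance = 0.152² = 0.023104. The moment-matching identity α+β = μ(1−μ)/Var − 1 gives
α+β = 0.0736/0.023104 − 1 = 2.1856, so α = μ·2.1856 = 0.175 and β = (1−μ)·2.1856 = 2.011.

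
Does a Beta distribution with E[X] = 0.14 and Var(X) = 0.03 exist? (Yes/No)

Yes

A Beta with mean μ has variance μ(1−μ)/(α+β+1) < μ(1−μ).
Here μ(1−μ) = 0.14×0.86 = 0.1204, and 0.03 < 0.1204.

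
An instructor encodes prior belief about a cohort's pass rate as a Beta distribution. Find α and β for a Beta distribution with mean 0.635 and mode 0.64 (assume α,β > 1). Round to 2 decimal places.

α = 35.56, β = 20.44

With s = α+β: μ = α/s and mode = (α−1)/(s−2). Eliminating α = μs,
μs − 1 = m(s−2) ⇒ s(μ−m) = 1−2m ⇒ s = -0.28/-0.005 = 56.0000.
So α = μs = 35.56, β = (1−μ)s = 20.44.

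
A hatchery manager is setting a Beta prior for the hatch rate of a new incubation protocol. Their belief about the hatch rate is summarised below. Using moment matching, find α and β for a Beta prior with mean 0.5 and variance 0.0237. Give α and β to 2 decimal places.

α = 4.77, β = 4.77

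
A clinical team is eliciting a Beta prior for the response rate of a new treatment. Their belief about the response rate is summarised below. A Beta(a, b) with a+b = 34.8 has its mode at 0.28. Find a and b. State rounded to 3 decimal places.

a = 10.184, b = 24.616

Since the density peak of Beta(a,b) is at (a−1)/(a+b−2),
a = 1 + 0.28(34.8−2) = 10.184 and b = 34.8 − 10.184 = 24.616.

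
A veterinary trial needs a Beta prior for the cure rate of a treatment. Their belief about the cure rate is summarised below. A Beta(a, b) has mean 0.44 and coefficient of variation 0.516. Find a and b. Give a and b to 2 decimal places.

a = 1.66, b = 2.12

σ = CV·μ = 0.516×0.44 = 0.22704, so σ² = 0.051547.
s+1 = μ(1−μ)/σ² = 0.2464/0.051547 = 4.7801, so s = a+b = 3.7801.
a = μs = 1.66, b = (1−μ)s = 2.12.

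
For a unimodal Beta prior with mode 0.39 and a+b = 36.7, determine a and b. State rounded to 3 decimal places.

a = 14.533, b = 22.167

Since the density peak of Beta(a,b) is at (a−1)/(a+b−2),
a = 1 + 0.39(36.7−2) = 14.533 and b = 36.7 − 14.533 = 22.167.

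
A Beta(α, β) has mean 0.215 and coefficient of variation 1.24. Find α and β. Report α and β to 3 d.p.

Var = (CV·μ)² = (1.24×0.215)² = 0.071076.
α+β = μ(1−μ)/Var − 1 = 0.168775/0.071076 − 1 = 1.3746.
Thus α = 0.215·1.3746 = 0.296 and β = 0.785·1.3746 = 1.079.

α = 0.296, β = 1.079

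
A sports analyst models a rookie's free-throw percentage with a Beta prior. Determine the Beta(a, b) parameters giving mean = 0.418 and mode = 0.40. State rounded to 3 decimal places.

Let s = a+b. Mean gives a = μs = 0.418s; mode gives (a−1)/(s−2) = 0.40.
Substituting: 0.418s − 1 = 0.40(s−2) = 0.40s − 0.80, so 0.018s = 0.20 and s = 11.1111.
Then a = 0.418×11.1111 = 4.644 and b = s−a = 6.467.

a = 4.644, b = 6.467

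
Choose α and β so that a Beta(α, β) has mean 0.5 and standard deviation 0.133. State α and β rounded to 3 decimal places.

α = 6.567, β = 6.567

σ² = 0.133² = 0.017689.
With s = α+β, Var = μ(1−μ)/(s+1), so s+1 = (0.5×0.5)/0.017689 = 14.1331 and s = 13.1331.
α = μs = 6.567, β = (1−μ)s = 6.567.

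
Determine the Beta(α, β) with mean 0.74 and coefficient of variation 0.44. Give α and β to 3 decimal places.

Var = (CV·μ)² = (0.44×0.74)² = 0.106015.
α+β = μ(1−μ)/Var − 1 = 0.1924/0.106015 − 1 = 0.8148.
Thus α = 0.74·0.8148 = 0.603 and β = 0.26·0.8148 = 0.212.

α = 0.603, β = 0.212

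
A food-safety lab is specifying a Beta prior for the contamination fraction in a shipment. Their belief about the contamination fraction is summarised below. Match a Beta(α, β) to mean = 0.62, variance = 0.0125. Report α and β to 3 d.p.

α = 11.066, β = 6.782

By moment matching, α+β = μ(1−μ)/σ² − 1 = (0.62·0.38)/0.0125 − 1 = 18.8480 − 1 = 17.8480.
Since α/(α+β) = μ, α = 0.62·17.8480 = 11.066 and β = 0.38·17.8480 = 6.782.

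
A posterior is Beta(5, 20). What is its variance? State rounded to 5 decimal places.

μ = 5/25 = 0.200000; Var = μ(1−μ)/(α+β+1) = 0.1600000/26 = 0.00615.

0.00615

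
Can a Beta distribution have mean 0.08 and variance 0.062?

The Beta variance bound is σ² < μ(1−μ).
Here μ(1−μ) = 0.08×0.92 = 0.0736, and 0.062 < 0.0736.

Yes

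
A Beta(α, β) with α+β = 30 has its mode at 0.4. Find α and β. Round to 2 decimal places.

For α,β>1 the mode is (α−1)/(α+β−2), so α = mode·(κ−2)+1 = 0.4×28+1 = 12.20.
And β = (1−mode)·(κ−2)+1 = 0.6×28+1 = 17.80.

α = 12.20, β = 17.80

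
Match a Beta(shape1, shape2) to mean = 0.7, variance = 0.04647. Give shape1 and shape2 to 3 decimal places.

shape1 = 2.463, shape2 = 1.056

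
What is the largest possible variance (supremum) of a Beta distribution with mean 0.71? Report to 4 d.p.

For fixed mean μ the Beta variance is μ(1−μ)/(α+β+1), increasing as α+β decreases.
Its least upper bound (not attained) is μ(1−μ) = 0.71·0.29 = 0.2059.

0.2059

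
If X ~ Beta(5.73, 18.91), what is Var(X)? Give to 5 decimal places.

Var = αβ/[(α+β)²(α+β+1)] = (5.73×18.91)/(24.64²×25.64) = 108.3543/15566.802944 = 0.00696.

0.00696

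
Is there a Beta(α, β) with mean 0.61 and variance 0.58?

A Beta with mean μ has variance μ(1−μ)/(α+β+1) < μ(1−μ).
Here μ(1−μ) = 0.61×0.39 = 0.2379, and 0.58 ≥ 0.2379.

No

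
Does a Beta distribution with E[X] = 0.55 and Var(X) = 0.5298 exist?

No

A Beta with mean μ has variance μ(1−μ)/(α+β+1) < μ(1−μ).
Here μ(1−μ) = 0.55×0.45 = 0.2475, and 0.5298 ≥ 0.2475.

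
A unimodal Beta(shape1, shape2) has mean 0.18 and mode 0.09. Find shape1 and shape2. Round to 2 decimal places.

Let s = shape1+shape2. Mean gives shape1 = μs = 0.18s; mode gives (shape1−1)/(s−2) = 0.09.
Substituting: 0.18s − 1 = 0.09(s−2) = 0.09s − 0.18, so 0.09s = 0.82 and s = 9.1111.
Then shape1 = 0.18×9.1111 = 1.64 and shape2 = s−shape1 = 7.47.

shape1 = 1.64, shape2 = 7.47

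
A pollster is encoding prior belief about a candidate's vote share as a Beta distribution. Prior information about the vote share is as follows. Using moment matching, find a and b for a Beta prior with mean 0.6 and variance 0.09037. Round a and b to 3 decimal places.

By moment matching, a+b = μ(1−μ)/σ² − 1 = (0.6·0.4)/0.09037 − 1 = 2.6557 − 1 = 1.6557.
Since a/(a+b) = μ, a = 0.6·1.6557 = 0.993 and b = 0.4·1.6557 = 0.662.

a = 0.993, b = 0.662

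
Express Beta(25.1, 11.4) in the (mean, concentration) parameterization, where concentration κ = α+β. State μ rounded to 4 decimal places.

κ = α+β = 25.1+11.4 = 36.5; μ = α/κ = 25.1/36.5 = 0.6877.

μ = 0.6877, κ = 36.5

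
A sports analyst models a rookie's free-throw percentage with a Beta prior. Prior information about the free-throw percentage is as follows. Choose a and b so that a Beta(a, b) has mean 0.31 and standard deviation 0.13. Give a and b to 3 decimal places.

a = 3.614, b = 8.043

Variance = 0.13² = 0.0169. The moment-matching identity a+b = μ(1−μ)/Var − 1 gives
a+b = 0.2139/0.0169 − 1 = 11.6568, so a = μ·11.6568 = 3.614 and b = (1−μ)·11.6568 = 8.043.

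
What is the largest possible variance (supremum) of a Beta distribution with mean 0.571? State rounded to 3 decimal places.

For fixed mean μ the Beta variance is μ(1−μ)/(α+β+1), increasing as α+β decreases.
Its least upper bound (not attained) is μ(1−μ) = 0.571·0.429 = 0.245.

0.245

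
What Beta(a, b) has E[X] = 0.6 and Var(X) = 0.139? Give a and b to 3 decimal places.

a = 0.436, b = 0.291

Let s = a+b. The Beta variance is μ(1−μ)/(s+1).
So s+1 = μ(1−μ)/σ² = (0.6×0.4)/0.139 = 0.24/0.139 = 1.7266, giving s = 0.7266.
Then a = μs = 0.6×0.7266 = 0.436 and b = (1−μ)s = 0.4×0.7266 = 0.291.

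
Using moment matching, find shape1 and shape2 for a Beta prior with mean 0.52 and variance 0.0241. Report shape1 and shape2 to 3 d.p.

Write ν = shape1+shape2; then shape1 = μν and Var = μ(1−μ)/(ν+1).
ν = μ(1−μ)/Var − 1 = 0.2496/0.0241 − 1 = 9.3568.
shape1 = 0.52·9.3568 = 4.866, shape2 = 0.48·9.3568 = 4.491.

shape1 = 4.866, shape2 = 4.491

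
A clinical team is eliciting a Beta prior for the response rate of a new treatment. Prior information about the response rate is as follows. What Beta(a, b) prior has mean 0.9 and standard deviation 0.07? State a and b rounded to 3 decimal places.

a = 15.631, b = 1.737

Variance = 0.07² = 0.0049. The moment-matching identity a+b = μ(1−μ)/Var − 1 gives
a+b = 0.09/0.0049 − 1 = 17.3673, so a = μ·17.3673 = 15.631 and b = (1−μ)·17.3673 = 1.737.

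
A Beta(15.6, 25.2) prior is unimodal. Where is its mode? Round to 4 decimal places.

The density x^(α−1)(1−x)^(β−1) is maximised at (α−1)/(α+β−2) = 14.6/38.8 = 0.3763.

0.3763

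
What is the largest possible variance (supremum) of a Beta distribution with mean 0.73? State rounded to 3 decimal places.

Var = μ(1−μ)/(α+β+1), which approaches μ(1−μ) as α+β → 0.
So the supremum is μ(1−μ) = 0.73×0.27 = 0.197.

0.197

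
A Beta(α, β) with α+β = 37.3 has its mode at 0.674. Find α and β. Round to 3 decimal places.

Since the density peak of Beta(α,β) is at (α−1)/(α+β−2),
α = 1 + 0.674(37.3−2) = 24.792 and β = 37.3 − 24.792 = 12.508.

α = 24.792, β = 12.508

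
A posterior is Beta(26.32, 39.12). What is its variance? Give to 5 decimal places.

α+β = 65.44 and αβ = 1029.6384, so Var = αβ/[(α+β)²(α+β+1)] = 1029.6384/284522.230784 = 0.00362.

0.00362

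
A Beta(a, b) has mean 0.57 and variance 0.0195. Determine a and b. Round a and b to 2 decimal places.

a = 6.59, b = 4.97

By moment matching, a+b = μ(1−μ)/σ² − 1 = (0.57·0.43)/0.0195 − 1 = 12.5692 − 1 = 11.5692.
Since a/(a+b) = μ, a = 0.57·11.5692 = 6.59 and b = 0.43·11.5692 = 4.97.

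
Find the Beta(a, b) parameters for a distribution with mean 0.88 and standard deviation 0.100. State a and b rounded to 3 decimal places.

Variance = 0.100² = 0.010000. The moment-matching identity a+b = μ(1−μ)/Var − 1 gives
a+b = 0.1056/0.010000 − 1 = 9.5600, so a = μ·9.5600 = 8.413 and b = (1−μ)·9.5600 = 1.147.

a = 8.413, b = 1.147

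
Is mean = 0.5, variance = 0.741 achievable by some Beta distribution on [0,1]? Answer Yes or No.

No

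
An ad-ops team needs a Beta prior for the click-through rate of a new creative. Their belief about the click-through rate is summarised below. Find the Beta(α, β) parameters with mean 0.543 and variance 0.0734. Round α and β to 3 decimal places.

α = 1.293, β = 1.088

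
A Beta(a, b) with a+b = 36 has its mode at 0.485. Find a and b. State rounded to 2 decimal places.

a = 17.49, b = 18.51

Mode = (a−1)/(κ−2) with κ = a+b, so a−1 = 0.485·34 = 16.49.
a = 17.49; b = κ − a = 18.51.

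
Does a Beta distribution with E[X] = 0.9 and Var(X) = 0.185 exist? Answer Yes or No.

No

The Beta variance bound is σ² < μ(1−μ).
Here μ(1−μ) = 0.9×0.1 = 0.09, and 0.185 ≥ 0.09.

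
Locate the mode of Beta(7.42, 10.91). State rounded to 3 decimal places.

The density x^(α−1)(1−x)^(β−1) is maximised at (α−1)/(α+β−2) = 6.42/16.33 = 0.393.

0.393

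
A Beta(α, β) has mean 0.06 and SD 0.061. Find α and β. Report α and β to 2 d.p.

σ² = 0.061² = 0.003721.
With s = α+β, Var = μ(1−μ)/(s+1), so s+1 = (0.06×0.94)/0.003721 = 15.1572 and s = 14.1572.
α = μs = 0.85, β = (1−μ)s = 13.31.

α = 0.85, β = 13.31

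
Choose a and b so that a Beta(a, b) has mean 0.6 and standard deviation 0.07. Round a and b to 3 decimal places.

First σ² = 0.0049. Setting a = μn, b = (1−μ)n with n = a+b,
μ(1−μ)/(n+1) = 0.0049 ⇒ n+1 = 0.24/0.0049 = 48.9796 ⇒ n = 47.9796.
Hence a = 0.6×47.9796 = 28.788, b = 0.4×47.9796 = 19.192.

a = 28.788, b = 19.192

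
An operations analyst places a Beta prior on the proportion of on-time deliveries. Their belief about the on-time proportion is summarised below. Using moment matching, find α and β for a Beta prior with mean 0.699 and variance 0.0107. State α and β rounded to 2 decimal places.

α = 13.05, β = 5.62

Write ν = α+β; then α = μν and Var = μ(1−μ)/(ν+1).
ν = μ(1−μ)/Var − 1 = 0.210399/0.0107 − 1 = 18.6635.
α = 0.699·18.6635 = 13.05, β = 0.301·18.6635 = 5.62.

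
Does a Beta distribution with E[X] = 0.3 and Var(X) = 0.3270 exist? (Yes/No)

No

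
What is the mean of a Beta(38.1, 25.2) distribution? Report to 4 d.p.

0.6019

The Beta mean is α/(α+β) = 38.1/(38.1+25.2) = 0.6019.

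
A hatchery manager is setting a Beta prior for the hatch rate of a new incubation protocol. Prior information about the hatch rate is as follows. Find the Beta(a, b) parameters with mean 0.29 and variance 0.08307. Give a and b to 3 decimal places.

Write ν = a+b; then a = μν and Var = μ(1−μ)/(ν+1).
ν = μ(1−μ)/Var − 1 = 0.2059/0.08307 − 1 = 1.4786.
a = 0.29·1.4786 = 0.429, b = 0.71·1.4786 = 1.050.

a = 0.429, b = 1.050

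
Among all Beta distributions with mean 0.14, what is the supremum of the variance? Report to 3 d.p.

For fixed mean μ the Beta variance is μ(1−μ)/(α+β+1), increasing as α+β decreases.
Its least upper bound (not attained) is μ(1−μ) = 0.14·0.86 = 0.120.

0.120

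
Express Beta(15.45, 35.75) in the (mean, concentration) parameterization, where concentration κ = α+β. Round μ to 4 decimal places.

μ = 0.3018, κ = 51.20

κ = α+β = 15.45+35.75 = 51.20; μ = α/κ = 15.45/51.20 = 0.3018.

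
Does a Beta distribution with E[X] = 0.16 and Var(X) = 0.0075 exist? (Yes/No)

The Beta variance bound is σ² < μ(1−μ).
Here μ(1−μ) = 0.16×0.84 = 0.1344, and 0.0075 < 0.1344.

Yes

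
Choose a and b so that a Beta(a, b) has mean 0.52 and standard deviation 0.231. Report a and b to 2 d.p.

a = 1.91, b = 1.77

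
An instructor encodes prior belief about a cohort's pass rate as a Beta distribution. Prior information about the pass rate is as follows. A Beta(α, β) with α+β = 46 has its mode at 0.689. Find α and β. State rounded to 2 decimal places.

Since the density peak of Beta(α,β) is at (α−1)/(α+β−2),
α = 1 + 0.689(46−2) = 31.32 and β = 46 − 31.32 = 14.68.

α = 31.32, β = 14.68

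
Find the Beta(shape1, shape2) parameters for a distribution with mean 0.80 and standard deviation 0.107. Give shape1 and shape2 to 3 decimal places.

Variance = 0.107² = 0.011449. The moment-matching identity shape1+shape2 = μ(1−μ)/Var − 1 gives
shape1+shape2 = 0.1600/0.011449 − 1 = 12.9750, so shape1 = μ·12.9750 = 10.380 and shape2 = (1−μ)·12.9750 = 2.595.

shape1 = 10.380, shape2 = 2.595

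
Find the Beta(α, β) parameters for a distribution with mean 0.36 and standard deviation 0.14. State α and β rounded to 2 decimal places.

First σ² = 0.0196. Setting α = μn, β = (1−μ)n with n = α+β,
μ(1−μ)/(n+1) = 0.0196 ⇒ n+1 = 0.2304/0.0196 = 11.7551 ⇒ n = 10.7551.
Hence α = 0.36×10.7551 = 3.87, β = 0.64×10.7551 = 6.88.

α = 3.87, β = 6.88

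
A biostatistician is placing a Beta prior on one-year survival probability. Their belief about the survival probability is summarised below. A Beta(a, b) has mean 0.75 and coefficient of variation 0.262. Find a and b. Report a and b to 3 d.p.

σ = CV·μ = 0.262×0.75 = 0.19650, so σ² = 0.038612.
s+1 = μ(1−μ)/σ² = 0.1875/0.038612 = 4.8560, so s = a+b = 3.8560.
a = μs = 2.892, b = (1−μ)s = 0.964.

a = 2.892, b = 0.964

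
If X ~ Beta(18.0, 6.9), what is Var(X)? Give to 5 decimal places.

0.00773

α+β = 24.9 and αβ = 124.20, so Var = αβ/[(α+β)²(α+β+1)] = 124.20/16058.259 = 0.00773.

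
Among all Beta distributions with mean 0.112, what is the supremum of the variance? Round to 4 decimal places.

0.0995

For fixed mean μ the Beta variance is μ(1−μ)/(α+β+1), increasing as α+β decreases.
Its least upper bound (not attained) is μ(1−μ) = 0.112·0.888 = 0.0995.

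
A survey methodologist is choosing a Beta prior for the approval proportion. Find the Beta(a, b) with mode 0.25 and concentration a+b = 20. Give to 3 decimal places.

a = 5.500, b = 14.500

For a,b>1 the mode is (a−1)/(a+b−2), so a = mode·(κ−2)+1 = 0.25×18+1 = 5.500.
And b = (1−mode)·(κ−2)+1 = 0.75×18+1 = 14.500.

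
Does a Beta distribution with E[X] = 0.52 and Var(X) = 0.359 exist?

No

The Beta variance bound is σ² < μ(1−μ).
Here μ(1−μ) = 0.52×0.48 = 0.2496, and 0.359 ≥ 0.2496.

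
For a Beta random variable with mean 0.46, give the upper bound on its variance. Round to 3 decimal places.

0.248

Var = μ(1−μ)/(α+β+1), which approaches μ(1−μ) as α+β → 0.
So the supremum is μ(1−μ) = 0.46×0.54 = 0.248.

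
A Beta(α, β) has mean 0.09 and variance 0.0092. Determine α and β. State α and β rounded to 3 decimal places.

Let s = α+β. The Beta variance is μ(1−μ)/(s+1).
So s+1 = μ(1−μ)/σ² = (0.09×0.91)/0.0092 = 0.0819/0.0092 = 8.9022, giving s = 7.9022.
Then α = μs = 0.09×7.9022 = 0.711 and β = (1−μ)s = 0.91×7.9022 = 7.191.

α = 0.711, β = 7.191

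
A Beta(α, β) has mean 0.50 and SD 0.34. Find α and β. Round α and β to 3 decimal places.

Variance = 0.34² = 0.1156. The moment-matching identity α+β = μ(1−μ)/Var − 1 gives
α+β = 0.2500/0.1156 − 1 = 1.1626, so α = μ·1.1626 = 0.581 and β = (1−μ)·1.1626 = 0.581.

α = 0.581, β = 0.581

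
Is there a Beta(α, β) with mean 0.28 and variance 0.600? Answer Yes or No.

No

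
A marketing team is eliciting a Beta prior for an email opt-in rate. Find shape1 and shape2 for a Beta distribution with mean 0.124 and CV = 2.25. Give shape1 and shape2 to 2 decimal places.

shape1 = 0.05, shape2 = 0.35

σ = CV·μ = 2.25×0.124 = 0.27900, so σ² = 0.077841.
s+1 = μ(1−μ)/σ² = 0.108624/0.077841 = 1.3955, so s = shape1+shape2 = 0.3955.
shape1 = μs = 0.05, shape2 = (1−μ)s = 0.35.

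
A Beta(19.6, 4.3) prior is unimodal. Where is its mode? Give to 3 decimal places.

The density x^(α−1)(1−x)^(β−1) is maximised at (α−1)/(α+β−2) = 18.6/21.9 = 0.849.

0.849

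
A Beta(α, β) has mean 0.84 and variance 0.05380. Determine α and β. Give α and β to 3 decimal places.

α = 1.258, β = 0.240

Let s = α+β. The Beta variance is μ(1−μ)/(s+1).
So s+1 = μ(1−μ)/σ² = (0.84×0.16)/0.05380 = 0.1344/0.05380 = 2.4981, giving s = 1.4981.
Then α = μs = 0.84×1.4981 = 1.258 and β = (1−μ)s = 0.16×1.4981 = 0.240.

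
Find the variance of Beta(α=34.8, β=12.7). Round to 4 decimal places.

0.0040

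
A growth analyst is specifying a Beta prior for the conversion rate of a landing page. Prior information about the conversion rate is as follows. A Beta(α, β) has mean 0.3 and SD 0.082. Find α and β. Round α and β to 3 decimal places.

First σ² = 0.006724. Setting α = μn, β = (1−μ)n with n = α+β,
μ(1−μ)/(n+1) = 0.006724 ⇒ n+1 = 0.21/0.006724 = 31.2314 ⇒ n = 30.2314.
Hence α = 0.3×30.2314 = 9.069, β = 0.7×30.2314 = 21.162.

α = 9.069, β = 21.162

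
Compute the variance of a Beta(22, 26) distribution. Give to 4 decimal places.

α+β = 48 and αβ = 572, so Var = αβ/[(α+β)²(α+β+1)] = 572/112896 = 0.0051.

0.0051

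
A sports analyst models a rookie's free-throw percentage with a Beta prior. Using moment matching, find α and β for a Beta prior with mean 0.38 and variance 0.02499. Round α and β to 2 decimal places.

α = 3.20, β = 5.23

Write ν = α+β; then α = μν and Var = μ(1−μ)/(ν+1).
ν = μ(1−μ)/Var − 1 = 0.2356/0.02499 − 1 = 8.4278.
α = 0.38·8.4278 = 3.20, β = 0.62·8.4278 = 5.23.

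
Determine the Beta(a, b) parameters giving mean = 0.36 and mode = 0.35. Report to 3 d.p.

With s = a+b: μ = a/s and mode = (a−1)/(s−2). Eliminating a = μs,
μs − 1 = m(s−2) ⇒ s(μ−m) = 1−2m ⇒ s = 0.30/0.01 = 30.0000.
So a = μs = 10.800, b = (1−μ)s = 19.200.

a = 10.800, b = 19.200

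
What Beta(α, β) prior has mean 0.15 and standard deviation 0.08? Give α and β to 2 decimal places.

α = 2.84, β = 16.08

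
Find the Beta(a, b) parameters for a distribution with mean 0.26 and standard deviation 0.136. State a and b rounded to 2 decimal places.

a = 2.44, b = 6.96

σ² = 0.136² = 0.018496.
With s = a+b, Var = μ(1−μ)/(s+1), so s+1 = (0.26×0.74)/0.018496 = 10.4022 and s = 9.4022.
a = μs = 2.44, b = (1−μ)s = 6.96.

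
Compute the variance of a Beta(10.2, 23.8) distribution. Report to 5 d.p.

Var = αβ/[(α+β)²(α+β+1)] = (10.2×23.8)/(34.0²×35.0) = 242.76/40460.000 = 0.00600.

0.00600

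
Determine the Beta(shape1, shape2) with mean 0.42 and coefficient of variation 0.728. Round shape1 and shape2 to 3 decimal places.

Var = (CV·μ)² = (0.728×0.42)² = 0.093489.
shape1+shape2 = μ(1−μ)/Var − 1 = 0.2436/0.093489 − 1 = 1.6056.
Thus shape1 = 0.42·1.6056 = 0.674 and shape2 = 0.58·1.6056 = 0.931.

shape1 = 0.674, shape2 = 0.931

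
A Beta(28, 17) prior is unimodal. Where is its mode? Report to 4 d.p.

The density x^(α−1)(1−x)^(β−1) is maximised at (α−1)/(α+β−2) = 27/43 = 0.6279.

0.6279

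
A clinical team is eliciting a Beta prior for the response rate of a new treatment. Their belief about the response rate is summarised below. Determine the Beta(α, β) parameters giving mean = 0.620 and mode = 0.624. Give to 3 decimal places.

α = 38.440, β = 23.560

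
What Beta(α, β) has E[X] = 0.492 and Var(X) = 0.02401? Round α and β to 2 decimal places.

α = 4.63, β = 4.78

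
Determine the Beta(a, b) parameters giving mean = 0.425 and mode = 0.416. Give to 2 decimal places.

Let s = a+b. Mean gives a = μs = 0.425s; mode gives (a−1)/(s−2) = 0.416.
Substituting: 0.425s − 1 = 0.416(s−2) = 0.416s − 0.832, so 0.009s = 0.168 and s = 18.6667.
Then a = 0.425×18.6667 = 7.93 and b = s−a = 10.73.

a = 7.93, b = 10.73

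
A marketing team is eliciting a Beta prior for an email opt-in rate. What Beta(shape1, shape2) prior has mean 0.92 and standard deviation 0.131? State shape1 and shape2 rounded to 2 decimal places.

shape1 = 3.03, shape2 = 0.26

Variance = 0.131² = 0.017161. The moment-matching identity shape1+shape2 = μ(1−μ)/Var − 1 gives
shape1+shape2 = 0.0736/0.017161 − 1 = 3.2888, so shape1 = μ·3.2888 = 3.03 and shape2 = (1−μ)·3.2888 = 0.26.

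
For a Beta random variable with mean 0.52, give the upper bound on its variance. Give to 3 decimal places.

Var = μ(1−μ)/(α+β+1), which approaches μ(1−μ) as α+β → 0.
So the supremum is μ(1−μ) = 0.52×0.48 = 0.250.

0.250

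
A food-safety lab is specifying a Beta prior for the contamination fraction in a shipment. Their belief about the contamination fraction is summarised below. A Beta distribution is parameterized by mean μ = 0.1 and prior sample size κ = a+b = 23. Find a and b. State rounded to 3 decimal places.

a = 2.300, b = 20.700

Split κ in proportion μ : (1−μ): a = 0.1·23 = 2.300, b = 23 − 2.300 = 20.700.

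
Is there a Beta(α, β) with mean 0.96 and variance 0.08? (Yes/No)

The Beta variance bound is σ² < μ(1−μ).
Here μ(1−μ) = 0.96×0.04 = 0.0384, and 0.08 ≥ 0.0384.

No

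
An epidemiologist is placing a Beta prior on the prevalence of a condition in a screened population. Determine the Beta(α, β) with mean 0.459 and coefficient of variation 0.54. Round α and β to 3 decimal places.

α = 1.396, β = 1.646

σ = CV·μ = 0.54×0.459 = 0.24786, so σ² = 0.061435.
s+1 = μ(1−μ)/σ² = 0.248319/0.061435 = 4.0420, so s = α+β = 3.0420.
α = μs = 1.396, β = (1−μ)s = 1.646.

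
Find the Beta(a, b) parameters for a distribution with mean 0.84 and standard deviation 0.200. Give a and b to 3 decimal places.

a = 1.982, b = 0.378

First σ² = 0.040000. Setting a = μn, b = (1−μ)n with n = a+b,
μ(1−μ)/(n+1) = 0.040000 ⇒ n+1 = 0.1344/0.040000 = 3.3600 ⇒ n = 2.3600.
Hence a = 0.84×2.3600 = 1.982, b = 0.16×2.3600 = 0.378.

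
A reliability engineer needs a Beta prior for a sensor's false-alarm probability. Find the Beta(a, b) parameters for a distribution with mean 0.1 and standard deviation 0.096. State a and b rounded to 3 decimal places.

a = 0.877, b = 7.889

σ² = 0.096² = 0.009216.
With s = a+b, Var = μ(1−μ)/(s+1), so s+1 = (0.1×0.9)/0.009216 = 9.7656 and s = 8.7656.
a = μs = 0.877, b = (1−μ)s = 7.889.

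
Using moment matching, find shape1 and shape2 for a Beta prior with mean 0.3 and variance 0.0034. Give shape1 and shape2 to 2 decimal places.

Let s = shape1+shape2. The Beta variance is μ(1−μ)/(s+1).
So s+1 = μ(1−μ)/σ² = (0.3×0.7)/0.0034 = 0.21/0.0034 = 61.7647, giving s = 60.7647.
Then shape1 = μs = 0.3×60.7647 = 18.23 and shape2 = (1−μ)s = 0.7×60.7647 = 42.54.

shape1 = 18.23, shape2 = 42.54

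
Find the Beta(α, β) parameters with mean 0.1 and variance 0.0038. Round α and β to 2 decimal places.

α = 2.27, β = 20.42

Write ν = α+β; then α = μν and Var = μ(1−μ)/(ν+1).
ν = μ(1−μ)/Var − 1 = 0.09/0.0038 − 1 = 22.6842.
α = 0.1·22.6842 = 2.27, β = 0.9·22.6842 = 20.42.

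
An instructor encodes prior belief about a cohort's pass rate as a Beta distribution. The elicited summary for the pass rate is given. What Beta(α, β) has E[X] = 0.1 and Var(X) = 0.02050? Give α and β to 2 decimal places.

α = 0.34, β = 3.05

Write ν = α+β; then α = μν and Var = μ(1−μ)/(ν+1).
ν = μ(1−μ)/Var − 1 = 0.09/0.02050 − 1 = 3.3902.
α = 0.1·3.3902 = 0.34, β = 0.9·3.3902 = 3.05.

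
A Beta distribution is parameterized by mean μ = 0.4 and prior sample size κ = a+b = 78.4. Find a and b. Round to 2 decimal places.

a = 31.36, b = 47.04

Split κ in proportion μ : (1−μ): a = 0.4·78.4 = 31.36, b = 78.4 − 31.36 = 47.04.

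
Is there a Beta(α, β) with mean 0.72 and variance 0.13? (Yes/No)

For any Beta, Var(X) < E[X]·(1−E[X]).
Here μ(1−μ) = 0.72×0.28 = 0.2016, and 0.13 < 0.2016.

Yes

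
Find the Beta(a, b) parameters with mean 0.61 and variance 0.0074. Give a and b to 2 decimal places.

Let s = a+b. The Beta variance is μ(1−μ)/(s+1).
So s+1 = μ(1−μ)/σ² = (0.61×0.39)/0.0074 = 0.2379/0.0074 = 32.1486, giving s = 31.1486.
Then a = μs = 0.61×31.1486 = 19.00 and b = (1−μ)s = 0.39×31.1486 = 12.15.

a = 19.00, b = 12.15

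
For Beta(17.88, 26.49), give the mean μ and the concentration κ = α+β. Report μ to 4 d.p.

μ = 0.4030, κ = 44.37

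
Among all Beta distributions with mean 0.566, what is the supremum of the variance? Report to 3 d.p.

Var = μ(1−μ)/(α+β+1), which approaches μ(1−μ) as α+β → 0.
So the supremum is μ(1−μ) = 0.566×0.434 = 0.246.

0.246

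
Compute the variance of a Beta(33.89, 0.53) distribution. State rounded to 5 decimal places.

μ = 33.89/34.42 = 0.984602; Var = μ(1−μ)/(α+β+1) = 0.0151609/35.42 = 0.00043.

0.00043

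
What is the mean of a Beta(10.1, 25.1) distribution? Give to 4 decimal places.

The Beta mean is α/(α+β) = 10.1/(10.1+25.1) = 0.2869.

0.2869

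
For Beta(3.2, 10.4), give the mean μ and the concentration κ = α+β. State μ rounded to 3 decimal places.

μ = 0.235, κ = 13.6

κ = α+β = 3.2+10.4 = 13.6; μ = α/κ = 3.2/13.6 = 0.235.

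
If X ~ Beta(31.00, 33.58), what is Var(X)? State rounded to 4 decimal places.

α+β = 64.58 and αβ = 1040.9800, so Var = αβ/[(α+β)²(α+β+1)] = 1040.9800/273506.400312 = 0.0038.

0.0038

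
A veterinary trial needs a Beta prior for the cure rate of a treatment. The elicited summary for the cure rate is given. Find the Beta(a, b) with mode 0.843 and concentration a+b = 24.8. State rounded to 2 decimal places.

a = 20.22, b = 4.58

For a,b>1 the mode is (a−1)/(a+b−2), so a = mode·(κ−2)+1 = 0.843×22.8+1 = 20.22.
And b = (1−mode)·(κ−2)+1 = 0.157×22.8+1 = 4.58.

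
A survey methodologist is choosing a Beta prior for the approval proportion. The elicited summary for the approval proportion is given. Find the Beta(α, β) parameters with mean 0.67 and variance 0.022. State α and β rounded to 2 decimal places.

By moment matching, α+β = μ(1−μ)/σ² − 1 = (0.67·0.33)/0.022 − 1 = 10.0500 − 1 = 9.0500.
Since α/(α+β) = μ, α = 0.67·9.0500 = 6.06 and β = 0.33·9.0500 = 2.99.

α = 6.06, β = 2.99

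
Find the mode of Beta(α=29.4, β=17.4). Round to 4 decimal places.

The density x^(α−1)(1−x)^(β−1) is maximised at (α−1)/(α+β−2) = 28.4/44.8 = 0.6339.

0.6339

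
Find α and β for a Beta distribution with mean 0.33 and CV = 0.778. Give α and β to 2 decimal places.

σ = CV·μ = 0.778×0.33 = 0.25674, so σ² = 0.065915.
s+1 = μ(1−μ)/σ² = 0.2211/0.065915 = 3.3543, so s = α+β = 2.3543.
α = μs = 0.78, β = (1−μ)s = 1.58.

α = 0.78, β = 1.58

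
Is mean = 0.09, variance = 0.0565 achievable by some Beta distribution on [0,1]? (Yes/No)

A Beta with mean μ has variance μ(1−μ)/(α+β+1) < μ(1−μ).
Here μ(1−μ) = 0.09×0.91 = 0.0819, and 0.0565 < 0.0819.

Yes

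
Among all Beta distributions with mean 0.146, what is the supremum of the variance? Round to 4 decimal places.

0.1247

Var = μ(1−μ)/(α+β+1), which approaches μ(1−μ) as α+β → 0.
So the supremum is μ(1−μ) = 0.146×0.854 = 0.1247.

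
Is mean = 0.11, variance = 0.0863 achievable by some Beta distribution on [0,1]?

The Beta variance bound is σ² < μ(1−μ).
Here μ(1−μ) = 0.11×0.89 = 0.0979, and 0.0863 < 0.0979.

Yes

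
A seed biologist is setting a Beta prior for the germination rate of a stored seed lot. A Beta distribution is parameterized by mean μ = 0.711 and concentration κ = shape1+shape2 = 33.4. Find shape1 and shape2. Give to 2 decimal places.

shape1 = 23.75, shape2 = 9.65

Split κ in proportion μ : (1−μ): shape1 = 0.711·33.4 = 23.75, shape2 = 33.4 − 23.75 = 9.65.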